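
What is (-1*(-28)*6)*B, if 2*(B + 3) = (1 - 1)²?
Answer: -504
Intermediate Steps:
B = -3 (B = -3 + (1 - 1)²/2 = -3 + (½)*0² = -3 + (½)*0 = -3 + 0 = -3)
(-1*(-28)*6)*B = (-1*(-28)*6)*(-3) = (28*6)*(-3) = 168*(-3) = -504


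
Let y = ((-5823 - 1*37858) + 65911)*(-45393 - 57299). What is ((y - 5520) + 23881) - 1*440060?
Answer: -2283264859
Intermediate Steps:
y = -2282843160 (y = ((-5823 - 37858) + 65911)*(-102692) = (-43681 + 65911)*(-102692) = 22230*(-102692) = -2282843160)
((y - 5520) + 23881) - 1*440060 = ((-2282843160 - 5520) + 23881) - 1*440060 = (-2282848680 + 23881) - 440060 = -2282824799 - 440060 = -2283264859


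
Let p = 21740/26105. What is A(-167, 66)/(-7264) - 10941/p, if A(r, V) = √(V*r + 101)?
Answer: -57122961/4348 - I*√10921/7264 ≈ -13138.0 - 0.014387*I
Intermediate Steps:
p = 4348/5221 (p = 21740*(1/26105) = 4348/5221 ≈ 0.83279)
A(r, V) = √(101 + V*r)
A(-167, 66)/(-7264) - 10941/p = √(101 + 66*(-167))/(-7264) - 10941/4348/5221 = √(101 - 11022)*(-1/7264) - 10941*5221/4348 = √(-10921)*(-1/7264) - 57122961/4348 = (I*√10921)*(-1/7264) - 57122961/4348 = -I*√10921/7264 - 57122961/4348 = -57122961/4348 - I*√10921/7264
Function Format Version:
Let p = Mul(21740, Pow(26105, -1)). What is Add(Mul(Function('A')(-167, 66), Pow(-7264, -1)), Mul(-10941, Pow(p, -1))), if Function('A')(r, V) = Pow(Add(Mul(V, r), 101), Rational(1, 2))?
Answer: Add(Rational(-57122961, 4348), Mul(Rational(-1, 7264), I, Pow(10921, Rational(1, 2)))) ≈ Add(-13138., Mul(-0.014387, I))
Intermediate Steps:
p = Rational(4348, 5221) (p = Mul(21740, Rational(1, 26105)) = Rational(4348, 5221) ≈ 0.83279)
Function('A')(r, V) = Pow(Add(101, Mul(V, r)), Rational(1, 2))
Add(Mul(Function('A')(-167, 66), Pow(-7264, -1)), Mul(-10941, Pow(p, -1))) = Add(Mul(Pow(Add(101, Mul(66, -167)), Rational(1, 2)), Pow(-7264, -1)), Mul(-10941, Pow(Rational(4348, 5221), -1))) = Add(Mul(Pow(Add(101, -11022), Rational(1, 2)), Rational(-1, 7264)), Mul(-10941, Rational(5221, 4348))) = Add(Mul(Pow(-10921, Rational(1, 2)), Rational(-1, 7264)), Rational(-57122961, 4348)) = Add(Mul(Mul(I, Pow(10921, Rational(1, 2))), Rational(-1, 7264)), Rational(-57122961, 4348)) = Add(Mul(Rational(-1, 7264), I, Pow(10921, Rational(1, 2))), Rational(-57122961, 4348)) = Add(Rational(-57122961, 4348), Mul(Rational(-1, 7264), I, Pow(10921, Rational(1, 2))))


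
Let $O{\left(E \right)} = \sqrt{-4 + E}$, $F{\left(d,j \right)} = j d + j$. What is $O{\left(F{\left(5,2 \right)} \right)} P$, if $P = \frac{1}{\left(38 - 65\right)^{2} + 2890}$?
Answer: $\frac{2 \sqrt{2}}{3619} \approx 0.00078155$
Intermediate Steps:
$F{\left(d,j \right)} = j + d j$ ($F{\left(d,j \right)} = d j + j = j + d j$)
$P = \frac{1}{3619}$ ($P = \frac{1}{\left(-27\right)^{2} + 2890} = \frac{1}{729 + 2890} = \frac{1}{3619} \approx 0.00027632$)
$O{\left(F{\left(5,2 \right)} \right)} P = \sqrt{-4 + 2 \left(1 + 5\right)} \frac{1}{3619} = \sqrt{-4 + 2 \cdot 6} \cdot \frac{1}{3619} = \sqrt{-4 + 12} \cdot \frac{1}{3619} = \sqrt{8} \cdot \frac{1}{3619} = 2 \sqrt{2} \cdot \frac{1}{3619} = \frac{2 \sqrt{2}}{3619}$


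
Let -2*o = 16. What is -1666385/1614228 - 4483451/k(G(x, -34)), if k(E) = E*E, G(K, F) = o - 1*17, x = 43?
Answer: -1034050518779/144127500 ≈ -7174.6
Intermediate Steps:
o = -8 (o = -½*16 = -8)
G(K, F) = -25 (G(K, F) = -8 - 1*17 = -8 - 17 = -25)
k(E) = E²
-1666385/1614228 - 4483451/k(G(x, -34)) = -1666385/1614228 - 4483451/((-25)²) = -1666385*1/1614228 - 4483451/625 = -238055/230604 - 4483451*1/625 = -238055/230604 - 4483451/625 = -1034050518779/144127500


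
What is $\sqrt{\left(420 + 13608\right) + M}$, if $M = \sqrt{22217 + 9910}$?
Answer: $\sqrt{14028 + \sqrt{32127}} \approx 119.19$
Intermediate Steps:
$M = \sqrt{32127} \approx 179.24$
$\sqrt{\left(420 + 13608\right) + M} = \sqrt{\left(420 + 13608\right) + \sqrt{32127}} = \sqrt{14028 + \sqrt{32127}}$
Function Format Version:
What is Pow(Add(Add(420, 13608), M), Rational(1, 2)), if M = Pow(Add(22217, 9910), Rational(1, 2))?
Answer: Pow(Add(14028, Pow(32127, Rational(1, 2))), Rational(1, 2)) ≈ 119.19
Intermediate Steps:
M = Pow(32127, Rational(1, 2)) ≈ 179.24
Pow(Add(Add(420, 13608), M), Rational(1, 2)) = Pow(Add(Add(420, 13608), Pow(32127, Rational(1, 2))), Rational(1, 2)) = Pow(Add(14028, Pow(32127, Rational(1, 2))), Rational(1, 2))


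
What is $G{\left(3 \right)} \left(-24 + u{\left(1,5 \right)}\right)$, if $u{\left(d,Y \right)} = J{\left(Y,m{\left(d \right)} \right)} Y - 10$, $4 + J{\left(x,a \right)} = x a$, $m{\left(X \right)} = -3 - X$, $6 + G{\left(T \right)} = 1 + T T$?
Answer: $-616$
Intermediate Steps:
$G{\left(T \right)} = -5 + T^{2}$ ($G{\left(T \right)} = -6 + \left(1 + T T\right) = -6 + \left(1 + T^{2}\right) = -5 + T^{2}$)
$J{\left(x,a \right)} = -4 + a x$ ($J{\left(x,a \right)} = -4 + x a = -4 + a x$)
$u{\left(d,Y \right)} = -10 + Y \left(-4 + Y \left(-3 - d\right)\right)$ ($u{\left(d,Y \right)} = \left(-4 + \left(-3 - d\right) Y\right) Y - 10 = \left(-4 + Y \left(-3 - d\right)\right) Y - 10 = Y \left(-4 + Y \left(-3 - d\right)\right) - 10 = -10 + Y \left(-4 + Y \left(-3 - d\right)\right)$)
$G{\left(3 \right)} \left(-24 + u{\left(1,5 \right)}\right) = \left(-5 + 3^{2}\right) \left(-24 - \left(10 + 5 \left(4 + 5 \left(3 + 1\right)\right)\right)\right) = \left(-5 + 9\right) \left(-24 - \left(10 + 5 \left(4 + 5 \cdot 4\right)\right)\right) = 4 \left(-24 - \left(10 + 5 \left(4 + 20\right)\right)\right) = 4 \left(-24 - \left(10 + 5 \cdot 24\right)\right) = 4 \left(-24 - 130\right) = 4 \left(-154\right) = -616$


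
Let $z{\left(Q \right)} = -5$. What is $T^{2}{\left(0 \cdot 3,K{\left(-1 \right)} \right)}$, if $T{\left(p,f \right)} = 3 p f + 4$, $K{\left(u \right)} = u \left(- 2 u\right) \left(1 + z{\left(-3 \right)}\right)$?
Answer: $16$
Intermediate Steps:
$K{\left(u \right)} = 8 u^{2}$ ($K{\left(u \right)} = u \left(- 2 u\right) \left(1 - 5\right) = - 2 u^{2} \left(-4\right) = 8 u^{2}$)
$T{\left(p,f \right)} = 4 + 3 f p$ ($T{\left(p,f \right)} = 3 f p + 4 = 4 + 3 f p$)
$T^{2}{\left(0 \cdot 3,K{\left(-1 \right)} \right)} = \left(4 + 3 \cdot 8 \left(-1\right)^{2} \cdot 0 \cdot 3\right)^{2} = \left(4 + 3 \cdot 8 \cdot 1 \cdot 0\right)^{2} = \left(4 + 3 \cdot 8 \cdot 0\right)^{2} = \left(4 + 0\right)^{2} = 4^{2} = 16$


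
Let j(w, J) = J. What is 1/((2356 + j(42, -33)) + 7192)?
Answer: 1/9515 ≈ 0.00010510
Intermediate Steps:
1/((2356 + j(42, -33)) + 7192) = 1/((2356 - 33) + 7192) = 1/(2323 + 7192) = 1/9515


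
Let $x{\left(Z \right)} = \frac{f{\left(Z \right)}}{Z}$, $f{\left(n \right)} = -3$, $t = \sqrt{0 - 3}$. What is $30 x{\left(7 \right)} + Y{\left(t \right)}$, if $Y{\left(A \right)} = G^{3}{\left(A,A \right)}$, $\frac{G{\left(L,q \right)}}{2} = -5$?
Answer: $- \frac{7090}{7} \approx -1012.9$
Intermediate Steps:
$t = i \sqrt{3}$ ($t = \sqrt{-3} = i \sqrt{3} \approx 1.732 i$)
$x{\left(Z \right)} = - \frac{3}{Z}$
$G{\left(L,q \right)} = -10$ ($G{\left(L,q \right)} = 2 \left(-5\right) = -10$)
$Y{\left(A \right)} = -1000$ ($Y{\left(A \right)} = \left(-10\right)^{3} = -1000$)
$30 x{\left(7 \right)} + Y{\left(t \right)} = 30 \left(- \frac{3}{7}\right) - 1000 = - \frac{90}{7} - 1000 = - \frac{7090}{7}$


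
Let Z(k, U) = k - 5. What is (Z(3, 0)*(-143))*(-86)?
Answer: -24596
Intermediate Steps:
Z(k, U) = -5 + k
(Z(3, 0)*(-143))*(-86) = ((-5 + 3)*(-143))*(-86) = -2*(-143)*(-86) = 286*(-86) = -24596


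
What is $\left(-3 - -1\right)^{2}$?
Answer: $4$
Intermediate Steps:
$\left(-3 - -1\right)^{2} = \left(-3 + 1\right)^{2} = \left(-2\right)^{2} = 4$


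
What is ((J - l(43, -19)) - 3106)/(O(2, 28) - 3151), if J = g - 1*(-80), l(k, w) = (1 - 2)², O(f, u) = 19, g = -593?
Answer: 905/783 ≈ 1.1558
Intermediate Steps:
l(k, w) = 1 (l(k, w) = (-1)² = 1)
J = -513 (J = -593 - 1*(-80) = -593 + 80 = -513)
((J - l(43, -19)) - 3106)/(O(2, 28) - 3151) = ((-513 - 1*1) - 3106)/(19 - 3151) = ((-513 - 1) - 3106)/(-3132) = (-514 - 3106)*(-1/3132) = -3620*(-1/3132) = 905/783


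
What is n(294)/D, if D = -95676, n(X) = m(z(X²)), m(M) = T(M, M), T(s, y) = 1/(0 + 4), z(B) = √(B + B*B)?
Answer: -1/382704 ≈ -2.6130e-6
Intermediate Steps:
z(B) = √(B + B²)
T(s, y) = ¼ (T(s, y) = 1/4 = ¼)
m(M) = ¼
n(X) = ¼
n(294)/D = (¼)/(-95676) = (¼)*(-1/95676) = -1/382704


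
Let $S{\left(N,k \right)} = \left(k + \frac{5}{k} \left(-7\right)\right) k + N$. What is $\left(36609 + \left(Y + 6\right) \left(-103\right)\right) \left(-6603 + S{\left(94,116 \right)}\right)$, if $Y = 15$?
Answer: $238090752$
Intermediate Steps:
$S{\left(N,k \right)} = N + k \left(k - \frac{35}{k}\right)$ ($S{\left(N,k \right)} = \left(k - \frac{35}{k}\right) k + N = k \left(k - \frac{35}{k}\right) + N = N + k \left(k - \frac{35}{k}\right)$)
$\left(36609 + \left(Y + 6\right) \left(-103\right)\right) \left(-6603 + S{\left(94,116 \right)}\right) = \left(36609 + \left(15 + 6\right) \left(-103\right)\right) \left(-6603 + \left(-35 + 94 + 116^{2}\right)\right) = \left(36609 + 21 \left(-103\right)\right) \left(-6603 + \left(-35 + 94 + 13456\right)\right) = \left(36609 - 2163\right) \left(-6603 + 13515\right) = 34446 \cdot 6912 = 238090752$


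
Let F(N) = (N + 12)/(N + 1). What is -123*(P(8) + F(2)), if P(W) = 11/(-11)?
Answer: -451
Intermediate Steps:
P(W) = -1 (P(W) = 11*(-1/11) = -1)
F(N) = (12 + N)/(1 + N)
-123*(P(8) + F(2)) = -123*(-1 + (12 + 2)/(1 + 2)) = -123*(-1 + 14/3) = -123*11/3 = -451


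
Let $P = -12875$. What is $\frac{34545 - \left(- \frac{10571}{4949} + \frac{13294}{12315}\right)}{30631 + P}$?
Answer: $\frac{1052738129717}{541086888930} \approx 1.9456$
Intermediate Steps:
$\frac{34545 - \left(- \frac{10571}{4949} + \frac{13294}{12315}\right)}{30631 + P} = \frac{34545 - \left(- \frac{10571}{4949} + \frac{13294}{12315}\right)}{30631 - 12875} = \frac{34545 - - \frac{64389859}{60946935}}{17756} = \left(34545 + \left(- \frac{13294}{12315} + \frac{10571}{4949}\right)\right) \frac{1}{17756} = \left(34545 + \frac{64389859}{60946935}\right) \frac{1}{17756} = \frac{2105476259434}{60946935} \cdot \frac{1}{17756} = \frac{1052738129717}{541086888930}$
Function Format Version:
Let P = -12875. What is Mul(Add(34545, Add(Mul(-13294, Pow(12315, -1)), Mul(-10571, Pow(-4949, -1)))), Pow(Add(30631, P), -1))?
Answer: Rational(1052738129717, 541086888930) ≈ 1.9456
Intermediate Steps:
Mul(Add(34545, Add(Mul(-13294, Pow(12315, -1)), Mul(-10571, Pow(-4949, -1)))), Pow(Add(30631, P), -1)) = Mul(Add(34545, Add(Mul(-13294, Pow(12315, -1)), Mul(-10571, Pow(-4949, -1)))), Pow(Add(30631, -12875), -1)) = Mul(Add(34545, Add(Mul(-13294, Rational(1, 12315)), Mul(-10571, Rational(-1, 4949)))), Pow(17756, -1)) = Mul(Add(34545, Add(Rational(-13294, 12315), Rational(10571, 4949))), Rational(1, 17756)) = Mul(Add(34545, Rational(64389859, 60946935)), Rational(1, 17756)) = Mul(Rational(2105476259434, 60946935), Rational(1, 17756)) = Rational(1052738129717, 541086888930)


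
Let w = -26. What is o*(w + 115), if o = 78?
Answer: 6942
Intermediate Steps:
o*(w + 115) = 78*(-26 + 115) = 78*89 = 6942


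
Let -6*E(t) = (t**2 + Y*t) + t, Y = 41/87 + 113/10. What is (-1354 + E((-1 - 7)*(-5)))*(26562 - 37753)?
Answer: 4982412256/261 ≈ 1.9090e+7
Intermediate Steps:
Y = 10241/870 (Y = 41*(1/87) + 113*(1/10) = 41/87 + 113/10 = 10241/870 ≈ 11.771)
E(t) = -11111*t/5220 - t**2/6 (E(t) = -((t**2 + 10241*t/870) + t)/6 = -(t**2 + 11111*t/870)/6 = -11111*t/5220 - t**2/6)
(-1354 + E((-1 - 7)*(-5)))*(26562 - 37753) = (-1354 - (-1 - 7)*(-5)*(11111 + 870*((-1 - 7)*(-5)))/5220)*(26562 - 37753) = (-1354 - (-8*(-5))*(11111 + 870*(-8*(-5)))/5220)*(-11191) = (-1354 - 1/5220*40*(11111 + 870*40))*(-11191) = (-1354 - 1/5220*40*(11111 + 34800))*(-11191) = (-1354 - 1/5220*40*45911)*(-11191) = (-1354 - 91822/261)*(-11191) = -445216/261*(-11191) = 4982412256/261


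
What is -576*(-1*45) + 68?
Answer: 25988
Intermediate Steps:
-576*(-1*45) + 68 = -576*(-45) + 68 = -144*(-180) + 68 = 25920 + 68 = 25988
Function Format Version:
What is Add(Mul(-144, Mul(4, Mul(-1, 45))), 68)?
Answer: 25988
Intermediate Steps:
Add(Mul(-144, Mul(4, Mul(-1, 45))), 68) = Add(Mul(-144, Mul(4, -45)), 68) = Add(Mul(-144, -180), 68) = Add(25920, 68) = 25988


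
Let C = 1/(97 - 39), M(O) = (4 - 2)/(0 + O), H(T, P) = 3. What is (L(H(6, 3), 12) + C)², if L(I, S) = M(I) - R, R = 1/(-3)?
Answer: 3481/3364 ≈ 1.0348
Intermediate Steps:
M(O) = 2/O
R = -⅓ ≈ -0.33333
L(I, S) = ⅓ + 2/I (L(I, S) = 2/I - 1*(-⅓) = 2/I + ⅓ = ⅓ + 2/I)
C = 1/58 ≈ 0.017241
(L(H(6, 3), 12) + C)² = ((⅓)*(6 + 3)/3 + 1/58)² = ((⅓)*(⅓)*9 + 1/58)² = (1 + 1/58)² = (59/58)² = 3481/3364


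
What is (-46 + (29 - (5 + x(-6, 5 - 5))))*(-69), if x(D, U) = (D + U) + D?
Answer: 690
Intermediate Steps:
x(D, U) = U + 2*D
(-46 + (29 - (5 + x(-6, 5 - 5))))*(-69) = (-46 + (29 - (5 + ((5 - 5) + 2*(-6)))))*(-69) = (-46 + (29 - (5 + (0 - 12))))*(-69) = (-46 + (29 - (5 - 12)))*(-69) = (-46 + (29 - 1*(-7)))*(-69) = (-46 + (29 + 7))*(-69) = (-46 + 36)*(-69) = -10*(-69) = 690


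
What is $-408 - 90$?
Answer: $-498$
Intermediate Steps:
$-408 - 90 = -498$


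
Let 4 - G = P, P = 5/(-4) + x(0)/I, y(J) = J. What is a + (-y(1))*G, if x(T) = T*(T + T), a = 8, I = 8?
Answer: 11/4 ≈ 2.7500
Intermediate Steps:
x(T) = 2*T² (x(T) = T*(2*T) = 2*T²)
P = -5/4 (P = 5/(-4) + (2*0²)/8 = 5*(-¼) + (2*0)*(⅛) = -5/4 + 0*(⅛) = -5/4 + 0 = -5/4 ≈ -1.2500)
G = 21/4 (G = 4 - 1*(-5/4) = 4 + 5/4 = 21/4 ≈ 5.2500)
a + (-y(1))*G = 8 - 1*1*(21/4) = 8 - 1*21/4 = 8 - 21/4 = 11/4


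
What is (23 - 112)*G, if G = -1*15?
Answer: 1335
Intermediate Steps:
G = -15
(23 - 112)*G = (23 - 112)*(-15) = -89*(-15) = 1335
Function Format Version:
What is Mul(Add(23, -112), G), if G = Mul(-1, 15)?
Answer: 1335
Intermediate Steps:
G = -15
Mul(Add(23, -112), G) = Mul(Add(23, -112), -15) = Mul(-89, -15) = 1335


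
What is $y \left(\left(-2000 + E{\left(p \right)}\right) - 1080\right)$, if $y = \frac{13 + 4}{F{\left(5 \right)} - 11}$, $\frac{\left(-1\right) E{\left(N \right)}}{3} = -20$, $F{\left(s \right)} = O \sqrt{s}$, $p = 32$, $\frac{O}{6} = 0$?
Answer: $\frac{51340}{11} \approx 4667.3$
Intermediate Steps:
$O = 0$ ($O = 6 \cdot 0 = 0$)
$F{\left(s \right)} = 0$ ($F{\left(s \right)} = 0 \sqrt{s} = 0$)
$E{\left(N \right)} = 60$ ($E{\left(N \right)} = \left(-3\right) \left(-20\right) = 60$)
$y = - \frac{17}{11}$ ($y = \frac{13 + 4}{0 - 11} = \frac{17}{-11} = 17 \left(- \frac{1}{11}\right) = - \frac{17}{11} \approx -1.5455$)
$y \left(\left(-2000 + E{\left(p \right)}\right) - 1080\right) = - \frac{17 \left(\left(-2000 + 60\right) - 1080\right)}{11} = - \frac{17 \left(-1940 - 1080\right)}{11} = \left(- \frac{17}{11}\right) \left(-3020\right) = \frac{51340}{11}$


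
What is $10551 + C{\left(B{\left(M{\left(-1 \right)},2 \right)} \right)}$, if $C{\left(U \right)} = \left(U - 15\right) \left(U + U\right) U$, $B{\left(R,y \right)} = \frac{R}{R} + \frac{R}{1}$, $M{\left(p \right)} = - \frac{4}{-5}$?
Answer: $\frac{1308183}{125} \approx 10465.0$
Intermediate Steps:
$M{\left(p \right)} = \frac{4}{5}$ ($M{\left(p \right)} = \left(-4\right) \left(- \frac{1}{5}\right) = \frac{4}{5}$)
$B{\left(R,y \right)} = 1 + R$ ($B{\left(R,y \right)} = 1 + R 1 = 1 + R$)
$C{\left(U \right)} = 2 U^{2} \left(-15 + U\right)$ ($C{\left(U \right)} = \left(-15 + U\right) 2 U U = 2 U \left(-15 + U\right) U = 2 U^{2} \left(-15 + U\right)$)
$10551 + C{\left(B{\left(M{\left(-1 \right)},2 \right)} \right)} = 10551 + 2 \left(1 + \frac{4}{5}\right)^{2} \left(-15 + \left(1 + \frac{4}{5}\right)\right) = 10551 + 2 \left(\frac{9}{5}\right)^{2} \left(-15 + \frac{9}{5}\right) = 10551 + 2 \cdot \frac{81}{25} \left(- \frac{66}{5}\right) = 10551 - \frac{10692}{125} = \frac{1308183}{125}$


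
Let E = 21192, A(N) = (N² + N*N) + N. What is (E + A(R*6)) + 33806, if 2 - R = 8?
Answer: 57554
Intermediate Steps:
R = -6 (R = 2 - 1*8 = 2 - 8 = -6)
A(N) = N + 2*N² (A(N) = (N² + N²) + N = 2*N² + N = N + 2*N²)
(E + A(R*6)) + 33806 = (21192 + (-6*6)*(1 + 2*(-6*6))) + 33806 = (21192 - 36*(1 + 2*(-36))) + 33806 = (21192 - 36*(1 - 72)) + 33806 = (21192 - 36*(-71)) + 33806 = (21192 + 2556) + 33806 = 23748 + 33806 = 57554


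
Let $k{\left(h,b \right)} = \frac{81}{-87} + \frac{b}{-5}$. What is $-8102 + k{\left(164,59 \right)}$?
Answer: $- \frac{1176636}{145} \approx -8114.7$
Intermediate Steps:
$k{\left(h,b \right)} = - \frac{27}{29} - \frac{b}{5}$ ($k{\left(h,b \right)} = 81 \left(- \frac{1}{87}\right) + b \left(- \frac{1}{5}\right) = - \frac{27}{29} - \frac{b}{5}$)
$-8102 + k{\left(164,59 \right)} = -8102 - \frac{1846}{145} = - \frac{1176636}{145}$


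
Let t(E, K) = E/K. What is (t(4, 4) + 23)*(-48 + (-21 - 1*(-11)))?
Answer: -1392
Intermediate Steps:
(t(4, 4) + 23)*(-48 + (-21 - 1*(-11))) = (4/4 + 23)*(-48 + (-21 - 1*(-11))) = (4*(¼) + 23)*(-48 + (-21 + 11)) = (1 + 23)*(-48 - 10) = 24*(-58) = -1392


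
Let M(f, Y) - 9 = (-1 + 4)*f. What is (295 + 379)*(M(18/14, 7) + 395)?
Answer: 1924270/7 ≈ 2.7490e+5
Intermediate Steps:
M(f, Y) = 9 + 3*f (M(f, Y) = 9 + (-1 + 4)*f = 9 + 3*f)
(295 + 379)*(M(18/14, 7) + 395) = (295 + 379)*((9 + 3*(18/14)) + 395) = 674*((9 + 3*(18*(1/14))) + 395) = 674*((9 + 3*(9/7)) + 395) = 674*((9 + 27/7) + 395) = 674*(90/7 + 395) = 674*(2855/7) = 1924270/7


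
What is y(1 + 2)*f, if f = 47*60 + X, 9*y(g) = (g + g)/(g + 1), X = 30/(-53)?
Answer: 24905/53 ≈ 469.91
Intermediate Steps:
X = -30/53 (X = 30*(-1/53) = -30/53 ≈ -0.56604)
y(g) = 2*g/(9*(1 + g)) (y(g) = ((g + g)/(g + 1))/9 = ((2*g)/(1 + g))/9 = (2*g/(1 + g))/9 = 2*g/(9*(1 + g)))
f = 149430/53 (f = 47*60 - 30/53 = 2820 - 30/53 = 149430/53 ≈ 2819.4)
y(1 + 2)*f = (2*(1 + 2)/(9*(1 + (1 + 2))))*(149430/53) = ((2/9)*3/(1 + 3))*(149430/53) = ((2/9)*3/4)*(149430/53) = ((2/9)*3*(1/4))*(149430/53) = (1/6)*(149430/53) = 24905/53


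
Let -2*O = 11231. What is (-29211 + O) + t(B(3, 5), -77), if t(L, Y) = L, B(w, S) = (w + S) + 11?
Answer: -69615/2 ≈ -34808.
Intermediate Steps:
O = -11231/2 (O = -½*11231 = -11231/2 ≈ -5615.5)
B(w, S) = 11 + S + w (B(w, S) = (S + w) + 11 = 11 + S + w)
(-29211 + O) + t(B(3, 5), -77) = (-29211 - 11231/2) + (11 + 5 + 3) = -69653/2 + 19 = -69615/2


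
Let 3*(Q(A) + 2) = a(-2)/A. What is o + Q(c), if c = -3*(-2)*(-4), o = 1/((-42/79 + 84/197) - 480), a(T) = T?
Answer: -88510601/44831268 ≈ -1.9743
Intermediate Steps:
o = -15563/7471878 (o = 1/((-42*1/79 + 84*(1/197)) - 480) = 1/((-42/79 + 84/197) - 480) = 1/(-1638/15563 - 480) = 1/(-7471878/15563) = -15563/7471878 ≈ -0.0020829)
c = -24 (c = 6*(-4) = -24)
Q(A) = -2 - 2/(3*A) (Q(A) = -2 + (-2/A)/3 = -2 - 2/(3*A))
o + Q(c) = -15563/7471878 + (-2 - 2/3/(-24)) = -15563/7471878 + (-2 - 2/3*(-1/24)) = -15563/7471878 + (-2 + 1/36) = -15563/7471878 - 71/36 = -88510601/44831268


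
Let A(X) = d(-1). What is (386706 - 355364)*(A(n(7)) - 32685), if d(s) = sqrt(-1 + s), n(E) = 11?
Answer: -1024413270 + 31342*I*sqrt(2) ≈ -1.0244e+9 + 44324.0*I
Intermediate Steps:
A(X) = I*sqrt(2) (A(X) = sqrt(-1 - 1) = sqrt(-2) = I*sqrt(2))
(386706 - 355364)*(A(n(7)) - 32685) = (386706 - 355364)*(I*sqrt(2) - 32685) = 31342*(-32685 + I*sqrt(2)) = -1024413270 + 31342*I*sqrt(2)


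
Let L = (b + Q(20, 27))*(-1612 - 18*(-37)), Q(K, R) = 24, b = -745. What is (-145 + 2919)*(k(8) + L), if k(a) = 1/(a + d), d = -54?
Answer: 43517173545/23 ≈ 1.8921e+9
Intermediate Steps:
k(a) = 1/(-54 + a) (k(a) = 1/(a - 54) = 1/(-54 + a))
L = 682066 (L = (-745 + 24)*(-1612 - 18*(-37)) = -721*(-1612 + 666) = -721*(-946) = 682066)
(-145 + 2919)*(k(8) + L) = (-145 + 2919)*(1/(-54 + 8) + 682066) = 2774*(1/(-46) + 682066) = 2774*(-1/46 + 682066) = 2774*(31375035/46) = 43517173545/23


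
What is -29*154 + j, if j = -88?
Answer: -4554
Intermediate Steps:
-29*154 + j = -29*154 - 88 = -4466 - 88 = -4554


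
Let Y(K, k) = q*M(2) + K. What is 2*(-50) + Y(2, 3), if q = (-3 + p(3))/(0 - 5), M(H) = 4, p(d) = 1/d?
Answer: -1438/15 ≈ -95.867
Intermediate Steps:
q = 8/15 (q = (-3 + 1/3)/(0 - 5) = (-3 + ⅓)/(-5) = -8/3*(-⅕) = 8/15 ≈ 0.53333)
Y(K, k) = 32/15 + K (Y(K, k) = (8/15)*4 + K = 32/15 + K)
2*(-50) + Y(2, 3) = 2*(-50) + (32/15 + 2) = -100 + 62/15 = -1438/15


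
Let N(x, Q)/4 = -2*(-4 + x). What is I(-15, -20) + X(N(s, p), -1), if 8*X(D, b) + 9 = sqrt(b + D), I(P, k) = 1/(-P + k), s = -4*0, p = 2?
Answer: -53/40 + sqrt(31)/8 ≈ -0.62903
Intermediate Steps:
s = 0
N(x, Q) = 32 - 8*x (N(x, Q) = 4*(-2*(-4 + x)) = 4*(8 - 2*x) = 32 - 8*x)
I(P, k) = 1/(k - P)
X(D, b) = -9/8 + sqrt(D + b)/8 (X(D, b) = -9/8 + sqrt(b + D)/8 = -9/8 + sqrt(D + b)/8)
I(-15, -20) + X(N(s, p), -1) = 1/(-20 - 1*(-15)) + (-9/8 + sqrt((32 - 8*0) - 1)/8) = 1/(-20 + 15) + (-9/8 + sqrt((32 + 0) - 1)/8) = 1/(-5) + (-9/8 + sqrt(32 - 1)/8) = -1/5 + (-9/8 + sqrt(31)/8) = -53/40 + sqrt(31)/8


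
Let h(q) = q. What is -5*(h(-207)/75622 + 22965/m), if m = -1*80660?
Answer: 876677925/609967052 ≈ 1.4373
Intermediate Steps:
m = -80660
-5*(h(-207)/75622 + 22965/m) = -5*(-207/75622 + 22965/(-80660)) = -5*(-207*1/75622 + 22965*(-1/80660)) = -5*(-207/75622 - 4593/16132) = -5*(-175335585/609967052) = 876677925/609967052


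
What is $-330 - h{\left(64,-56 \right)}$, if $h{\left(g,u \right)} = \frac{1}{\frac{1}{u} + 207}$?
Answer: $- \frac{3825086}{11591} \approx -330.0$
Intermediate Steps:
$h{\left(g,u \right)} = \frac{1}{207 + \frac{1}{u}}$
$-330 - h{\left(64,-56 \right)} = -330 - - \frac{56}{1 + 207 \left(-56\right)} = -330 - - \frac{56}{1 - 11592} = -330 - - \frac{56}{-11591} = -330 - \left(-56\right) \left(- \frac{1}{11591}\right) = -330 - \frac{56}{11591} = - \frac{3825086}{11591}$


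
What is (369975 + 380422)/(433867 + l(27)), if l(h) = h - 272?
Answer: 750397/433622 ≈ 1.7305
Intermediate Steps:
l(h) = -272 + h
(369975 + 380422)/(433867 + l(27)) = (369975 + 380422)/(433867 + (-272 + 27)) = 750397/(433867 - 245) = 750397/433622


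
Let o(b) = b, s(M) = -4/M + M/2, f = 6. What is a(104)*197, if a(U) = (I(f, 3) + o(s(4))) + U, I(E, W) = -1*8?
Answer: 19109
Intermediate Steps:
s(M) = M/2 - 4/M (s(M) = -4/M + M*(½) = -4/M + M/2 = M/2 - 4/M)
I(E, W) = -8
a(U) = -7 + U (a(U) = (-8 + ((½)*4 - 4/4)) + U = (-8 + (2 - 4*¼)) + U = (-8 + (2 - 1)) + U = (-8 + 1) + U = -7 + U)
a(104)*197 = (-7 + 104)*197 = 97*197 = 19109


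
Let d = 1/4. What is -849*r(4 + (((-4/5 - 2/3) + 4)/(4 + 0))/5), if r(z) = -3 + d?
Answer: 9339/4 ≈ 2334.8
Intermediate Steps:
d = 1/4 ≈ 0.25000
r(z) = -11/4 (r(z) = -3 + 1/4 = -11/4)
-849*r(4 + (((-4/5 - 2/3) + 4)/(4 + 0))/5) = -849*(-11/4) = 9339/4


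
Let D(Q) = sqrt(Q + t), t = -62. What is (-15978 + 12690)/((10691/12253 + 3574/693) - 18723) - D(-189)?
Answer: 13959744876/79465975891 - I*sqrt(251) ≈ 0.17567 - 15.843*I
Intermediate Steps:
D(Q) = sqrt(-62 + Q) (D(Q) = sqrt(Q - 62) = sqrt(-62 + Q))
(-15978 + 12690)/((10691/12253 + 3574/693) - 18723) - D(-189) = (-15978 + 12690)/((10691/12253 + 3574/693) - 18723) - sqrt(-62 - 189) = -3288/((10691*(1/12253) + 3574*(1/693)) - 18723) - sqrt(-251) = -3288/((10691/12253 + 3574/693) - 18723) - I*sqrt(251) = -3288/(51201085/8491329 - 18723) - I*sqrt(251) = -3288/(-158931951782/8491329) - I*sqrt(251) = -3288*(-8491329/158931951782) - I*sqrt(251) = 13959744876/79465975891 - I*sqrt(251)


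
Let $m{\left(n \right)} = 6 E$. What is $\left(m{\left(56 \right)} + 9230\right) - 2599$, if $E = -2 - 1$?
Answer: $6613$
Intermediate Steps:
$E = -3$ ($E = -2 - 1 = -3$)
$m{\left(n \right)} = -18$ ($m{\left(n \right)} = 6 \left(-3\right) = -18$)
$\left(m{\left(56 \right)} + 9230\right) - 2599 = \left(-18 + 9230\right) - 2599 = 9212 - 2599 = 6613$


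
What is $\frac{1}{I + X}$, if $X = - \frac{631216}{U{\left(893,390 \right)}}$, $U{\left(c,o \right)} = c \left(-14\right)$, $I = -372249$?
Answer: $- \frac{6251}{2326612891} \approx -2.6867 \cdot 10^{-6}$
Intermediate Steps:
$U{\left(c,o \right)} = - 14 c$
$X = \frac{315608}{6251}$ ($X = - \frac{631216}{\left(-14\right) 893} = - \frac{631216}{-12502} = \left(-631216\right) \left(- \frac{1}{12502}\right) = \frac{315608}{6251} \approx 50.489$)
$\frac{1}{I + X} = \frac{1}{-372249 + \frac{315608}{6251}} = \frac{1}{- \frac{2326612891}{6251}} = - \frac{6251}{2326612891}$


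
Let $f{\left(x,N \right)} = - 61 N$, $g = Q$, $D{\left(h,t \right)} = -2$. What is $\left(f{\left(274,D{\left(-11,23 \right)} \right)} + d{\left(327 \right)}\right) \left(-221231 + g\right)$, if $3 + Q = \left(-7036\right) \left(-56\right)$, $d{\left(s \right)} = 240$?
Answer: $62547084$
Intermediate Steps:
$Q = 394013$ ($Q = -3 - -394016 = -3 + 394016 = 394013$)
$g = 394013$
$\left(f{\left(274,D{\left(-11,23 \right)} \right)} + d{\left(327 \right)}\right) \left(-221231 + g\right) = \left(\left(-61\right) \left(-2\right) + 240\right) \left(-221231 + 394013\right) = \left(122 + 240\right) 172782 = 362 \cdot 172782 = 62547084$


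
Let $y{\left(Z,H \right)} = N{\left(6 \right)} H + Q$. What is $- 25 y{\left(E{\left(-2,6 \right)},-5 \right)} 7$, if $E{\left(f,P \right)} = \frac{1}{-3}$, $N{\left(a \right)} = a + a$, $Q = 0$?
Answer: $10500$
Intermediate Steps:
$N{\left(a \right)} = 2 a$
$E{\left(f,P \right)} = - \frac{1}{3}$
$y{\left(Z,H \right)} = 12 H$ ($y{\left(Z,H \right)} = 2 \cdot 6 H + 0 = 12 H + 0 = 12 H$)
$- 25 y{\left(E{\left(-2,6 \right)},-5 \right)} 7 = - 25 \cdot 12 \left(-5\right) 7 = \left(-25\right) \left(-60\right) 7 = 1500 \cdot 7 = 10500$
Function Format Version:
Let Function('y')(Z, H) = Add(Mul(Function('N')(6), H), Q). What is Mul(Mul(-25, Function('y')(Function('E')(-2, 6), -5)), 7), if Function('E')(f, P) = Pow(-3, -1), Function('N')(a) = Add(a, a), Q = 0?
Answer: 10500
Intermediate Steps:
Function('N')(a) = Mul(2, a)
Function('E')(f, P) = Rational(-1, 3)
Function('y')(Z, H) = Mul(12, H) (Function('y')(Z, H) = Add(Mul(Mul(2, 6), H), 0) = Add(Mul(12, H), 0) = Mul(12, H))
Mul(Mul(-25, Function('y')(Function('E')(-2, 6), -5)), 7) = Mul(Mul(-25, Mul(12, -5)), 7) = Mul(Mul(-25, -60), 7) = Mul(1500, 7) = 10500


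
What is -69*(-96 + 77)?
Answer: 1311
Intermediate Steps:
-69*(-96 + 77) = -69*(-19) = 1311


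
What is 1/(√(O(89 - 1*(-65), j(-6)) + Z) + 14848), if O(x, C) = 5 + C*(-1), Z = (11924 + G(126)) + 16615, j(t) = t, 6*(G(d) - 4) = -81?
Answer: 29696/440869127 - √114162/440869127 ≈ 6.6591e-5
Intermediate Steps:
G(d) = -19/2 (G(d) = 4 + (⅙)*(-81) = 4 - 27/2 = -19/2)
Z = 57059/2 (Z = (11924 - 19/2) + 16615 = 23829/2 + 16615 = 57059/2 ≈ 28530.)
O(x, C) = 5 - C
1/(√(O(89 - 1*(-65), j(-6)) + Z) + 14848) = 1/(√((5 - 1*(-6)) + 57059/2) + 14848) = 1/(√((5 + 6) + 57059/2) + 14848) = 1/(√(11 + 57059/2) + 14848) = 1/(√(57081/2) + 14848) = 1/(√114162/2 + 14848) = 1/(14848 + √114162/2)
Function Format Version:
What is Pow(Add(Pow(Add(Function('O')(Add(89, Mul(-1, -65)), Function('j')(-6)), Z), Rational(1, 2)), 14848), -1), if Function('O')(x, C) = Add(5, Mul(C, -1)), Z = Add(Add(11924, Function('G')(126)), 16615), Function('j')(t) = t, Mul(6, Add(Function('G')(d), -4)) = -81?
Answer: Add(Rational(29696, 440869127), Mul(Rational(-1, 440869127), Pow(114162, Rational(1, 2)))) ≈ 6.6591e-5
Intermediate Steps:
Function('G')(d) = Rational(-19, 2) (Function('G')(d) = Add(4, Mul(Rational(1, 6), -81)) = Add(4, Rational(-27, 2)) = Rational(-19, 2))
Z = Rational(57059, 2) (Z = Add(Add(11924, Rational(-19, 2)), 16615) = Add(Rational(23829, 2), 16615) = Rational(57059, 2) ≈ 28530.)
Function('O')(x, C) = Add(5, Mul(-1, C))
Pow(Add(Pow(Add(Function('O')(Add(89, Mul(-1, -65)), Function('j')(-6)), Z), Rational(1, 2)), 14848), -1) = Pow(Add(Pow(Add(Add(5, Mul(-1, -6)), Rational(57059, 2)), Rational(1, 2)), 14848), -1) = Pow(Add(Pow(Add(Add(5, 6), Rational(57059, 2)), Rational(1, 2)), 14848), -1) = Pow(Add(Pow(Add(11, Rational(57059, 2)), Rational(1, 2)), 14848), -1) = Pow(Add(Pow(Rational(57081, 2), Rational(1, 2)), 14848), -1) = Pow(Add(Mul(Rational(1, 2), Pow(114162, Rational(1, 2))), 14848), -1) = Pow(Add(14848, Mul(Rational(1, 2), Pow(114162, Rational(1, 2)))), -1)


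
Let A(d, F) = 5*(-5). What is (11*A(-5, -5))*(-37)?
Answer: 10175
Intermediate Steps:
A(d, F) = -25
(11*A(-5, -5))*(-37) = (11*(-25))*(-37) = -275*(-37) = 10175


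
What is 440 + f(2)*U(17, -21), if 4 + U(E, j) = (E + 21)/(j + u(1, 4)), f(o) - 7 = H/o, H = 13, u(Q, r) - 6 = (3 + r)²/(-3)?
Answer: 34745/94 ≈ 369.63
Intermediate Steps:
u(Q, r) = 6 - (3 + r)²/3 (u(Q, r) = 6 + (3 + r)²/(-3) = 6 + (3 + r)²*(-⅓) = 6 - (3 + r)²/3)
f(o) = 7 + 13/o
U(E, j) = -4 + (21 + E)/(-31/3 + j) (U(E, j) = -4 + (E + 21)/(j + (6 - (3 + 4)²/3)) = -4 + (21 + E)/(j + (6 - ⅓*7²)) = -4 + (21 + E)/(j + (6 - ⅓*49)) = -4 + (21 + E)/(j + (6 - 49/3)) = -4 + (21 + E)/(j - 31/3) = -4 + (21 + E)/(-31/3 + j))
440 + f(2)*U(17, -21) = 440 + (7 + 13/2)*((187 - 12*(-21) + 3*17)/(-31 + 3*(-21))) = 440 + (7 + 13*(½))*((187 + 252 + 51)/(-31 - 63)) = 440 + (7 + 13/2)*(490/(-94)) = 440 + 27*(-1/94*490)/2 = 440 + (27/2)*(-245/47) = 440 - 6615/94 = 34745/94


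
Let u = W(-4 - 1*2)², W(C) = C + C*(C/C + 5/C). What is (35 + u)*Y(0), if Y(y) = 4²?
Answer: 1344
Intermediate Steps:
W(C) = C + C*(1 + 5/C)
Y(y) = 16
u = 49 (u = (5 + 2*(-4 - 1*2))² = (5 + 2*(-4 - 2))² = (5 + 2*(-6))² = (5 - 12)² = (-7)² = 49)
(35 + u)*Y(0) = (35 + 49)*16 = 84*16 = 1344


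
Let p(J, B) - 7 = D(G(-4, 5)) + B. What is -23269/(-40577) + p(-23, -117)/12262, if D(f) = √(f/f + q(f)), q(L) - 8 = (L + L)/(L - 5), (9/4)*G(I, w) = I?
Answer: 140430504/248777587 + √35441/747982 ≈ 0.56473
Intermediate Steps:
G(I, w) = 4*I/9
q(L) = 8 + 2*L/(-5 + L) (q(L) = 8 + (L + L)/(L - 5) = 8 + (2*L)/(-5 + L) = 8 + 2*L/(-5 + L))
D(f) = √(1 + 10*(-4 + f)/(-5 + f)) (D(f) = √(f/f + 10*(-4 + f)/(-5 + f)) = √(1 + 10*(-4 + f)/(-5 + f)))
p(J, B) = 7 + B + √35441/61 (p(J, B) = 7 + (√((-45 + 11*((4/9)*(-4)))/(-5 + (4/9)*(-4))) + B) = 7 + (√((-45 + 11*(-16/9))/(-5 - 16/9)) + B) = 7 + (√((-45 - 176/9)/(-61/9)) + B) = 7 + (√(-9/61*(-581/9)) + B) = 7 + (√(581/61) + B) = 7 + (√35441/61 + B) = 7 + (B + √35441/61) = 7 + B + √35441/61)
-23269/(-40577) + p(-23, -117)/12262 = -23269/(-40577) + (7 - 117 + √35441/61)/12262 = -23269*(-1/40577) + (-110 + √35441/61)*(1/12262) = 23269/40577 + (-55/6131 + √35441/747982) = 140430504/248777587 + √35441/747982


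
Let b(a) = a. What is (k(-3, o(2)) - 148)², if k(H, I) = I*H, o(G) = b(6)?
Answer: 27556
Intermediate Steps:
o(G) = 6
k(H, I) = H*I
(k(-3, o(2)) - 148)² = (-3*6 - 148)² = (-18 - 148)² = (-166)² = 27556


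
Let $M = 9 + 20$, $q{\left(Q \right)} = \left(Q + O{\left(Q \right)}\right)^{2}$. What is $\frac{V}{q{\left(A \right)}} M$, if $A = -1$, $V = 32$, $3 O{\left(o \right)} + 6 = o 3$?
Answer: $58$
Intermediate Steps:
$O{\left(o \right)} = -2 + o$ ($O{\left(o \right)} = -2 + \frac{o 3}{3} = -2 + \frac{3 o}{3} = -2 + o$)
$q{\left(Q \right)} = \left(-2 + 2 Q\right)^{2}$ ($q{\left(Q \right)} = \left(Q + \left(-2 + Q\right)\right)^{2} = \left(-2 + 2 Q\right)^{2}$)
$M = 29$
$\frac{V}{q{\left(A \right)}} M = \frac{32}{4 \left(-1 - 1\right)^{2}} \cdot 29 = \frac{32}{4 \left(-2\right)^{2}} \cdot 29 = \frac{32}{4 \cdot 4} \cdot 29 = \frac{32}{16} \cdot 29 = 32 \cdot \frac{1}{16} \cdot 29 = 2 \cdot 29 = 58$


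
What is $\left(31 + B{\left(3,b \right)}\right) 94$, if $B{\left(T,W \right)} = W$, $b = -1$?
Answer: $2820$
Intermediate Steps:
$\left(31 + B{\left(3,b \right)}\right) 94 = \left(31 - 1\right) 94 = 30 \cdot 94 = 2820$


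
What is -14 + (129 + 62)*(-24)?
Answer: -4598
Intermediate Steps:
-14 + (129 + 62)*(-24) = -14 + 191*(-24) = -14 - 4584 = -4598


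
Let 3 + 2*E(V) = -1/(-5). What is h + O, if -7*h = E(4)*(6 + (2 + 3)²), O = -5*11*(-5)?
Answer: 1406/5 ≈ 281.20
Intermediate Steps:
E(V) = -7/5 (E(V) = -3/2 + (-1/(-5))/2 = -3/2 + (-⅕*(-1))/2 = -3/2 + (½)*(⅕) = -3/2 + ⅒ = -7/5)
O = 275 (O = -55*(-5) = 275)
h = 31/5 (h = -(-1)*(6 + (2 + 3)²)/5 = -(-1)*(6 + 5²)/5 = -(-1)*(6 + 25)/5 = -(-1)*31/5 = -⅐*(-217/5) = 31/5 ≈ 6.2000)
h + O = 31/5 + 275 = 1406/5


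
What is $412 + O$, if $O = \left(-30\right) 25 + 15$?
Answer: $-323$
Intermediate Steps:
$O = -735$ ($O = -750 + 15 = -735$)
$412 + O = 412 - 735 = -323$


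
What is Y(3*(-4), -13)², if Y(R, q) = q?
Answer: 169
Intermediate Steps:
Y(3*(-4), -13)² = (-13)² = 169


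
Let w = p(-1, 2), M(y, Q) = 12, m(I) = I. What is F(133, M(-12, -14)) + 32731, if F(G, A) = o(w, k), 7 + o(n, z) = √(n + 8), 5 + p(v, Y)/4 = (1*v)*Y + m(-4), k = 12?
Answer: 32724 + 6*I ≈ 32724.0 + 6.0*I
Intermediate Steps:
p(v, Y) = -36 + 4*Y*v (p(v, Y) = -20 + 4*((1*v)*Y - 4) = -20 + 4*(v*Y - 4) = -20 + 4*(Y*v - 4) = -20 + 4*(-4 + Y*v) = -20 + (-16 + 4*Y*v) = -36 + 4*Y*v)
w = -44 (w = -36 + 4*2*(-1) = -36 - 8 = -44)
o(n, z) = -7 + √(8 + n) (o(n, z) = -7 + √(n + 8) = -7 + √(8 + n))
F(G, A) = -7 + 6*I (F(G, A) = -7 + √(8 - 44) = -7 + √(-36) = -7 + 6*I)
F(133, M(-12, -14)) + 32731 = (-7 + 6*I) + 32731 = 32724 + 6*I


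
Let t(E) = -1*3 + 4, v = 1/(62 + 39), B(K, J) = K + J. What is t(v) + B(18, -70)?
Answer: -51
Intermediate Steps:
B(K, J) = J + K
v = 1/101 ≈ 0.0099010
t(E) = 1 (t(E) = -3 + 4 = 1)
t(v) + B(18, -70) = 1 + (-70 + 18) = 1 - 52 = -51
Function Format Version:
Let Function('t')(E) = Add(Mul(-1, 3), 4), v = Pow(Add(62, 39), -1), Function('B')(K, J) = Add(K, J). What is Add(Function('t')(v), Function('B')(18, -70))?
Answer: -51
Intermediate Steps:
Function('B')(K, J) = Add(J, K)
v = Rational(1, 101) (v = Pow(101, -1) = Rational(1, 101) ≈ 0.0099010)
Function('t')(E) = 1 (Function('t')(E) = Add(-3, 4) = 1)
Add(Function('t')(v), Function('B')(18, -70)) = Add(1, Add(-70, 18)) = Add(1, -52) = -51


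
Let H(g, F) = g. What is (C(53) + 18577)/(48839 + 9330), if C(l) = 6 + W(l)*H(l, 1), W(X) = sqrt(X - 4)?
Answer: 18954/58169 ≈ 0.32584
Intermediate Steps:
W(X) = sqrt(-4 + X)
C(l) = 6 + l*sqrt(-4 + l) (C(l) = 6 + sqrt(-4 + l)*l = 6 + l*sqrt(-4 + l))
(C(53) + 18577)/(48839 + 9330) = ((6 + 53*sqrt(-4 + 53)) + 18577)/(48839 + 9330) = ((6 + 53*sqrt(49)) + 18577)/58169 = ((6 + 53*7) + 18577)*(1/58169) = ((6 + 371) + 18577)*(1/58169) = (377 + 18577)*(1/58169) = 18954*(1/58169) = 18954/58169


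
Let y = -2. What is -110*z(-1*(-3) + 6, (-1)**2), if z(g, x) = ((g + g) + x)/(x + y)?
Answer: 2090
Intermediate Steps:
z(g, x) = (x + 2*g)/(-2 + x) (z(g, x) = ((g + g) + x)/(x - 2) = (2*g + x)/(-2 + x) = (x + 2*g)/(-2 + x))
-110*z(-1*(-3) + 6, (-1)**2) = -110*((-1)**2 + 2*(-1*(-3) + 6))/(-2 + (-1)**2) = -110*(1 + 2*(3 + 6))/(-2 + 1) = -110*(1 + 2*9)/(-1) = -(-110)*(1 + 18) = -(-110)*19 = -110*(-19) = 2090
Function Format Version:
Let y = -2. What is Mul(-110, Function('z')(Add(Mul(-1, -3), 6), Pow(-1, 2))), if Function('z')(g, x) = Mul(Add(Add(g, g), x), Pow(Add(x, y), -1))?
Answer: 2090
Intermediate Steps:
Function('z')(g, x) = Mul(Pow(Add(-2, x), -1), Add(x, Mul(2, g))) (Function('z')(g, x) = Mul(Add(Add(g, g), x), Pow(Add(x, -2), -1)) = Mul(Add(Mul(2, g), x), Pow(Add(-2, x), -1)) = Mul(Add(x, Mul(2, g)), Pow(Add(-2, x), -1)) = Mul(Pow(Add(-2, x), -1), Add(x, Mul(2, g))))
Mul(-110, Function('z')(Add(Mul(-1, -3), 6), Pow(-1, 2))) = Mul(-110, Mul(Pow(Add(-2, Pow(-1, 2)), -1), Add(Pow(-1, 2), Mul(2, Add(Mul(-1, -3), 6))))) = Mul(-110, Mul(Pow(Add(-2, 1), -1), Add(1, Mul(2, Add(3, 6))))) = Mul(-110, Mul(Pow(-1, -1), Add(1, Mul(2, 9)))) = Mul(-110, Mul(-1, Add(1, 18))) = Mul(-110, Mul(-1, 19)) = Mul(-110, -19) = 2090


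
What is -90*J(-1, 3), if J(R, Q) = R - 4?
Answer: 450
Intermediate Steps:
J(R, Q) = -4 + R
-90*J(-1, 3) = -90*(-4 - 1) = -90*(-5) = 450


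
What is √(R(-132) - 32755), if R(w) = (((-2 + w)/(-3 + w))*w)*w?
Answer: I*√3478515/15 ≈ 124.34*I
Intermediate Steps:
R(w) = w²*(-2 + w)/(-3 + w) (R(w) = (((-2 + w)/(-3 + w))*w)*w = (w*(-2 + w)/(-3 + w))*w = w²*(-2 + w)/(-3 + w))
√(R(-132) - 32755) = √((-132)²*(-2 - 132)/(-3 - 132) - 32755) = √(17424*(-134)/(-135) - 32755) = √(17424*(-1/135)*(-134) - 32755) = √(259424/15 - 32755) = √(-231901/15) = I*√3478515/15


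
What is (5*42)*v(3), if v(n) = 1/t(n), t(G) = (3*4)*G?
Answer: 35/6 ≈ 5.8333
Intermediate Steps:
t(G) = 12*G
v(n) = 1/(12*n)
(5*42)*v(3) = (5*42)*((1/12)/3) = 210*((1/12)*(1/3)) = 210*(1/36) = 35/6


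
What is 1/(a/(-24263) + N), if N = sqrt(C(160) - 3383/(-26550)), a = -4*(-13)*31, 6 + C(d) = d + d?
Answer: 1038422431800/4909680899649827 + 8830397535*sqrt(984129794)/4909680899649827 ≈ 0.056634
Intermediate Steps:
C(d) = -6 + 2*d (C(d) = -6 + (d + d) = -6 + 2*d)
a = 1612 (a = 52*31 = 1612)
N = sqrt(984129794)/1770 (N = sqrt((-6 + 2*160) - 3383/(-26550)) = sqrt((-6 + 320) - 3383*(-1/26550)) = sqrt(314 + 3383/26550) = sqrt(8340083/26550) = sqrt(984129794)/1770 ≈ 17.724)
1/(a/(-24263) + N) = 1/(1612/(-24263) + sqrt(984129794)/1770) = 1/(1612*(-1/24263) + sqrt(984129794)/1770) = 1/(-1612/24263 + sqrt(984129794)/1770)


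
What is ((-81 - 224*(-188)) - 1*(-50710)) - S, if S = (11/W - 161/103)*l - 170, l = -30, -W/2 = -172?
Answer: 1645197511/17716 ≈ 92865.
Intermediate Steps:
W = 344 (W = -2*(-172) = 344)
S = -2197955/17716 (S = (11/344 - 161/103)*(-30) - 170 = -54251/35432*(-30) - 170 = 813765/17716 - 170 = -2197955/17716 ≈ -124.07)
((-81 - 224*(-188)) - 1*(-50710)) - S = ((-81 - 224*(-188)) - 1*(-50710)) - 1*(-2197955/17716) = ((-81 + 42112) + 50710) + 2197955/17716 = (42031 + 50710) + 2197955/17716 = 92741 + 2197955/17716 = 1645197511/17716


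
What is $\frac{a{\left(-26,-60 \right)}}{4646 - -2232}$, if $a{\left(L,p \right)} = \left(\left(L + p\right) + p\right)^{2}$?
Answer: $\frac{10658}{3439} \approx 3.0992$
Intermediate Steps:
$a{\left(L,p \right)} = \left(L + 2 p\right)^{2}$
$\frac{a{\left(-26,-60 \right)}}{4646 - -2232} = \frac{\left(-26 + 2 \left(-60\right)\right)^{2}}{4646 - -2232} = \frac{\left(-26 - 120\right)^{2}}{4646 + 2232} = \frac{\left(-146\right)^{2}}{6878} = 21316 \cdot \frac{1}{6878} = \frac{10658}{3439}$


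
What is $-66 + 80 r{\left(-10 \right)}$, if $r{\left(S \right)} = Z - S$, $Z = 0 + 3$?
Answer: $974$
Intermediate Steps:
$Z = 3$
$r{\left(S \right)} = 3 - S$
$-66 + 80 r{\left(-10 \right)} = -66 + 80 \left(3 - -10\right) = -66 + 80 \left(3 + 10\right) = -66 + 80 \cdot 13 = -66 + 1040 = 974$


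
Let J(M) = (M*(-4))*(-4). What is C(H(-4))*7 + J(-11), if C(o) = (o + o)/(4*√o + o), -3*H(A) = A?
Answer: -1950/11 + 28*√3/11 ≈ -172.86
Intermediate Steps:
H(A) = -A/3
J(M) = 16*M (J(M) = -4*M*(-4) = 16*M)
C(o) = 2*o/(o + 4*√o) (C(o) = (2*o)/(o + 4*√o) = 2*o/(o + 4*√o))
C(H(-4))*7 + J(-11) = (2*(-⅓*(-4))/(-⅓*(-4) + 4*√(-⅓*(-4))))*7 + 16*(-11) = (2*(4/3)/(4/3 + 4*√(4/3)))*7 - 176 = (2*(4/3)/(4/3 + 4*(2*√3/3)))*7 - 176 = (2*(4/3)/(4/3 + 8*√3/3))*7 - 176 = (8/(3*(4/3 + 8*√3/3)))*7 - 176 = 56/(3*(4/3 + 8*√3/3)) - 176 = -176 + 56/(3*(4/3 + 8*√3/3))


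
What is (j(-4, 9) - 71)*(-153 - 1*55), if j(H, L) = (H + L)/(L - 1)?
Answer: 14638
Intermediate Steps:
j(H, L) = (H + L)/(-1 + L)
(j(-4, 9) - 71)*(-153 - 1*55) = ((-4 + 9)/(-1 + 9) - 71)*(-153 - 1*55) = (5/8 - 71)*(-153 - 55) = ((⅛)*5 - 71)*(-208) = (5/8 - 71)*(-208) = -563/8*(-208) = 14638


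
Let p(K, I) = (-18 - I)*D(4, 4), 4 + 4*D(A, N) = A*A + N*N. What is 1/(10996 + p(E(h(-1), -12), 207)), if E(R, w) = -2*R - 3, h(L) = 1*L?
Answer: 1/9421 ≈ 0.00010615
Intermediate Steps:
h(L) = L
D(A, N) = -1 + A²/4 + N²/4 (D(A, N) = -1 + (A*A + N*N)/4 = -1 + (A² + N²)/4 = -1 + (A²/4 + N²/4) = -1 + A²/4 + N²/4)
E(R, w) = -3 - 2*R
p(K, I) = -126 - 7*I (p(K, I) = (-18 - I)*(-1 + (¼)*4² + (¼)*4²) = (-18 - I)*(-1 + (¼)*16 + (¼)*16) = (-18 - I)*(-1 + 4 + 4) = (-18 - I)*7 = -126 - 7*I)
1/(10996 + p(E(h(-1), -12), 207)) = 1/(10996 + (-126 - 7*207)) = 1/(10996 + (-126 - 1449)) = 1/(10996 - 1575) = 1/9421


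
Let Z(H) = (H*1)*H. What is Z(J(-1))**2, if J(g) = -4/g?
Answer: 256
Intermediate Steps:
Z(H) = H**2 (Z(H) = H*H = H**2)
Z(J(-1))**2 = ((-4/(-1))**2)**2 = ((-4*(-1))**2)**2 = (4**2)**2 = 16**2 = 256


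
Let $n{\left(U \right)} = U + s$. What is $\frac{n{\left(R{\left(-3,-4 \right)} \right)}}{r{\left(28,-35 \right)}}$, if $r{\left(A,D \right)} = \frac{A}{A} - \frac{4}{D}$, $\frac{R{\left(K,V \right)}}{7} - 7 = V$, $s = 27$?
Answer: $\frac{560}{13} \approx 43.077$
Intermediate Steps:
$R{\left(K,V \right)} = 49 + 7 V$
$r{\left(A,D \right)} = 1 - \frac{4}{D}$
$n{\left(U \right)} = 27 + U$ ($n{\left(U \right)} = U + 27 = 27 + U$)
$\frac{n{\left(R{\left(-3,-4 \right)} \right)}}{r{\left(28,-35 \right)}} = \frac{27 + \left(49 + 7 \left(-4\right)\right)}{\frac{1}{-35} \left(-4 - 35\right)} = \frac{27 + \left(49 - 28\right)}{\left(- \frac{1}{35}\right) \left(-39\right)} = \frac{27 + 21}{\frac{39}{35}} = \frac{35}{39} \cdot 48 = \frac{560}{13}$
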